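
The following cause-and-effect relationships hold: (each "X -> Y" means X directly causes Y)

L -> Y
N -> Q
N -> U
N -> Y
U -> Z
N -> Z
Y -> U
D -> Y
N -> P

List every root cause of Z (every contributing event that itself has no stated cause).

D, L, N

Tracing upstream from Z: Z ← N.
A separate upstream branch: Z ← U ← Y ← L.
A separate upstream branch: Z ← U ← Y ← D.
Each of those chain origins has no stated cause.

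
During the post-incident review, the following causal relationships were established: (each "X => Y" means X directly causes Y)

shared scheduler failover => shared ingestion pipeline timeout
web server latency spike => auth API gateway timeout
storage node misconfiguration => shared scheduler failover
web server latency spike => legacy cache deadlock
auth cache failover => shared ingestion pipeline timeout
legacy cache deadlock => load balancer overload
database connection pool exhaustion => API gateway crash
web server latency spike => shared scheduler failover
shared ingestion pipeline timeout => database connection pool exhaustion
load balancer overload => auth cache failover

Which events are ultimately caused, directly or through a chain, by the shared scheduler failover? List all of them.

Direct effects: the shared ingestion pipeline timeout.
2 steps out: the database connection pool exhaustion.
3 steps out: the API gateway crash.
Not reachable from it: the web server latency spike, the auth API gateway timeout, the legacy cache deadlock, the load balancer overload, the auth cache failover, the storage node misconfiguration.

the API gateway crash, the database connection pool exhaustion, the shared ingestion pipeline timeout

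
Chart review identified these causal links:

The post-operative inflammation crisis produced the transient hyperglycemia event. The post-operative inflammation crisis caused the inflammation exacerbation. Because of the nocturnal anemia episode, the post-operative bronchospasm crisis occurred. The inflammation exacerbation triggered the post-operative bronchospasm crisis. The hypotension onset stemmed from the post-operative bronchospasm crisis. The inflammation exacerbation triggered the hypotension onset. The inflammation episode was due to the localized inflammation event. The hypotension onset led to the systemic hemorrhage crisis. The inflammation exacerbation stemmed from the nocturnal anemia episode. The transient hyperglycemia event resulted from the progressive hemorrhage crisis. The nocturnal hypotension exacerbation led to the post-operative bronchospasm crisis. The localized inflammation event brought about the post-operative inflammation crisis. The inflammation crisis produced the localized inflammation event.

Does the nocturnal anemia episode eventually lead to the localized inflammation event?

The nocturnal anemia episode leads to the inflammation exacerbation, the post-operative bronchospasm crisis, the hypotension onset, the systemic hemorrhage crisis; the localized inflammation event is not among them.

No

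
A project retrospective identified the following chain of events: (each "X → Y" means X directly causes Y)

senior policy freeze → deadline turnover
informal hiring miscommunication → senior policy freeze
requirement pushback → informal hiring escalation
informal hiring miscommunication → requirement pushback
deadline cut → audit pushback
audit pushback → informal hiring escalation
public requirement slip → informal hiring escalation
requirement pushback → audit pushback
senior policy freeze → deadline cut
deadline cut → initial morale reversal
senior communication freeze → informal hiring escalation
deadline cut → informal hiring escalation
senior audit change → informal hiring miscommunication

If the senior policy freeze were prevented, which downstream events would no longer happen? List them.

the deadline cut, the deadline turnover, the initial morale reversal

Downstream of the senior policy freeze: the deadline cut, the initial morale reversal, the audit pushback, the deadline turnover, the informal hiring escalation.
Of those, still caused via another path: the audit pushback, the informal hiring escalation.
The remainder have no surviving cause.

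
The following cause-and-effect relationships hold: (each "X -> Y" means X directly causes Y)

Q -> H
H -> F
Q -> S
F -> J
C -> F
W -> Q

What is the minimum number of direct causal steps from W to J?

Shortest chain: W → Q → H → F → J.

4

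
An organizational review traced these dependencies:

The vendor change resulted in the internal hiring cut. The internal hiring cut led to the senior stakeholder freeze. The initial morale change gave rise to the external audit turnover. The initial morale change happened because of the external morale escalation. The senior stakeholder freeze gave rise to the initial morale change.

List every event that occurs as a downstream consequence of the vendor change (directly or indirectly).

the external audit turnover, the initial morale change, the internal hiring cut, the senior stakeholder freeze

Direct effects: the internal hiring cut.
2 steps out: the senior stakeholder freeze.
3 steps out: the initial morale change.
4 steps out: the external audit turnover.
Not reachable from it: the external morale escalation.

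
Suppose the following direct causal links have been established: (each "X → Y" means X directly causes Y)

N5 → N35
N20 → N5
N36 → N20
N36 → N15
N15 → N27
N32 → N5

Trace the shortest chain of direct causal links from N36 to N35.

N36 → N20 → N5 → N35

N36 → N20
N20 → N5
N5 → N35
Length: 3 steps.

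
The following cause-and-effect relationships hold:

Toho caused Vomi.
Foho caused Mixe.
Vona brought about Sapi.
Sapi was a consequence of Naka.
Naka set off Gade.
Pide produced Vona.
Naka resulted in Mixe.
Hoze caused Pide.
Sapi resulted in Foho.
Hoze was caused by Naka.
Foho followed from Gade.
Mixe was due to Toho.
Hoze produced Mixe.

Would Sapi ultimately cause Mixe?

There is a causal chain: Sapi → Foho → Mixe.

Yes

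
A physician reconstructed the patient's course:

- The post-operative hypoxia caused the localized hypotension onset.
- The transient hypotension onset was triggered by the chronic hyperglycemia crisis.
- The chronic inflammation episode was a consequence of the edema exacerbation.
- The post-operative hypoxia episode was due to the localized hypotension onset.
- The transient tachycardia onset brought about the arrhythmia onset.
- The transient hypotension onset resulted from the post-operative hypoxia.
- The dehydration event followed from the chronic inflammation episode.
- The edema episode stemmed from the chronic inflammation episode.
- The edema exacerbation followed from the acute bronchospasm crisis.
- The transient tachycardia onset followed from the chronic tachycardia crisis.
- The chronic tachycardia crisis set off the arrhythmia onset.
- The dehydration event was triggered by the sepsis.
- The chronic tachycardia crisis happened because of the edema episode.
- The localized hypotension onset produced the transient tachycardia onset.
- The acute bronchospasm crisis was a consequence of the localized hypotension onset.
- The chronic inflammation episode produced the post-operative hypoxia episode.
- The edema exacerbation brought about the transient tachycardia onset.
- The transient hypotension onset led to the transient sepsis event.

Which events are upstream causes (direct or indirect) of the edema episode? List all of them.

Immediate cause of the edema episode: the chronic inflammation episode.
Further upstream: the post-operative hypoxia, the localized hypotension onset, the acute bronchospasm crisis, the edema exacerbation.

the acute bronchospasm crisis, the chronic inflammation episode, the edema exacerbation, the localized hypotension onset, the post-operative hypoxia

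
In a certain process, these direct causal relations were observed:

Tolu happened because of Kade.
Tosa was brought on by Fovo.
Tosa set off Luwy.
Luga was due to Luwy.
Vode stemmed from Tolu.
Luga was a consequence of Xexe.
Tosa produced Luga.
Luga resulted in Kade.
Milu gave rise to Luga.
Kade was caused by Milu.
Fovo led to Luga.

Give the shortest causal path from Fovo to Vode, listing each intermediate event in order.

Fovo → Luga → Kade → Tolu → Vode

Fovo → Luga
Luga → Kade
Kade → Tolu
Tolu → Vode
Length: 4 steps.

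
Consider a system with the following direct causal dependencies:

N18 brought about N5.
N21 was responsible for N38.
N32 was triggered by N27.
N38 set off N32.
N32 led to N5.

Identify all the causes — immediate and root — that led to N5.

Immediate causes of N5: N18, N32.
Further upstream: N21, N27, N38.

N18, N21, N27, N32, N38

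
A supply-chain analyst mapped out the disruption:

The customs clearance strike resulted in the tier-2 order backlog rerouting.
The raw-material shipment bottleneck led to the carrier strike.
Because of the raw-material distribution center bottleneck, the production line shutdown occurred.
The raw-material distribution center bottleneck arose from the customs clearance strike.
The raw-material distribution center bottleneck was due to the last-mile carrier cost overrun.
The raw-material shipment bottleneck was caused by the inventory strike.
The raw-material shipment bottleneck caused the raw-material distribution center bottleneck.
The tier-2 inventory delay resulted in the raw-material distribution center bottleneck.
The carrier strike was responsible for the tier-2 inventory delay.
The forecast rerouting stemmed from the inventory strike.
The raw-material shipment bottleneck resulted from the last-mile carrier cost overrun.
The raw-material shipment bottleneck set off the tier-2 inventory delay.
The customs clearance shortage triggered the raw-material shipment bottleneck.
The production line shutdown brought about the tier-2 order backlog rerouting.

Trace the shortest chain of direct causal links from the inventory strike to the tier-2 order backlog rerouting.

the inventory strike → the raw-material shipment bottleneck → the raw-material distribution center bottleneck → the production line shutdown → the tier-2 order backlog rerouting

the inventory strike → the raw-material shipment bottleneck
the raw-material shipment bottleneck → the raw-material distribution center bottleneck
the raw-material distribution center bottleneck → the production line shutdown
the production line shutdown → the tier-2 order backlog rerouting
Length: 4 steps.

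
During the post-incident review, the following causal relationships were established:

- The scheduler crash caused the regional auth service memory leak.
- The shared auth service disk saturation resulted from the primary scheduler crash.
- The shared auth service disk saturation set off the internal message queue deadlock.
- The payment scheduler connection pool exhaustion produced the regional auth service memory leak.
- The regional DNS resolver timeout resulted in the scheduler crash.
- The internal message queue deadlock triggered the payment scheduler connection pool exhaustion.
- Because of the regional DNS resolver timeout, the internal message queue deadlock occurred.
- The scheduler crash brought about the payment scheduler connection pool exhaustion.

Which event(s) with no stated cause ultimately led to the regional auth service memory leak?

Tracing upstream from the regional auth service memory leak: the regional auth service memory leak ← the payment scheduler connection pool exhaustion ← the internal message queue deadlock ← the shared auth service disk saturation ← the primary scheduler crash.
A separate upstream branch: the regional auth service memory leak ← the scheduler crash ← the regional DNS resolver timeout.
Each of those chain origins has no stated cause.

the primary scheduler crash, the regional DNS resolver timeout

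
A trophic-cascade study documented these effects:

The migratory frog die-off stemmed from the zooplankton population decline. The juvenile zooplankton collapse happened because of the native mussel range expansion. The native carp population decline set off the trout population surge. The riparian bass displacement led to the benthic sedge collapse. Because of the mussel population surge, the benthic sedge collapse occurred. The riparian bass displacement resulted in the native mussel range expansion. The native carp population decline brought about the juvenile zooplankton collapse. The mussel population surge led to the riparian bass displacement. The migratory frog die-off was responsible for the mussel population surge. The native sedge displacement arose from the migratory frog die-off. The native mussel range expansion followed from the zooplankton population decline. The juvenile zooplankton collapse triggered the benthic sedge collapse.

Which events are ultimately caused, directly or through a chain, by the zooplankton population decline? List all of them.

Direct effects: the migratory frog die-off, the native mussel range expansion.
2 steps out: the native sedge displacement, the mussel population surge, the juvenile zooplankton collapse.
3 steps out: the riparian bass displacement, the benthic sedge collapse.
Not reachable from it: the native carp population decline, the trout population surge.

the benthic sedge collapse, the juvenile zooplankton collapse, the migratory frog die-off, the mussel population surge, the native mussel range expansion, the native sedge displacement, the riparian bass displacement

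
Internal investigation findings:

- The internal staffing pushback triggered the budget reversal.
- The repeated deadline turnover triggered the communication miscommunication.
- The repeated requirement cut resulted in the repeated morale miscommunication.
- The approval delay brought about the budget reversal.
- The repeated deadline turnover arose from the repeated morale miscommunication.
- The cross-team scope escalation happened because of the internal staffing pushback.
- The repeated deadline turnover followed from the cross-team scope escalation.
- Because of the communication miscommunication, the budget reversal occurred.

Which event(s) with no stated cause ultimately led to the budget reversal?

Tracing upstream from the budget reversal: the budget reversal ← the approval delay.
A separate upstream branch: the budget reversal ← the internal staffing pushback.
A separate upstream branch: the budget reversal ← the communication miscommunication ← the repeated deadline turnover ← the repeated morale miscommunication ← the repeated requirement cut.
Each of those chain origins has no stated cause.

the approval delay, the internal staffing pushback, the repeated requirement cut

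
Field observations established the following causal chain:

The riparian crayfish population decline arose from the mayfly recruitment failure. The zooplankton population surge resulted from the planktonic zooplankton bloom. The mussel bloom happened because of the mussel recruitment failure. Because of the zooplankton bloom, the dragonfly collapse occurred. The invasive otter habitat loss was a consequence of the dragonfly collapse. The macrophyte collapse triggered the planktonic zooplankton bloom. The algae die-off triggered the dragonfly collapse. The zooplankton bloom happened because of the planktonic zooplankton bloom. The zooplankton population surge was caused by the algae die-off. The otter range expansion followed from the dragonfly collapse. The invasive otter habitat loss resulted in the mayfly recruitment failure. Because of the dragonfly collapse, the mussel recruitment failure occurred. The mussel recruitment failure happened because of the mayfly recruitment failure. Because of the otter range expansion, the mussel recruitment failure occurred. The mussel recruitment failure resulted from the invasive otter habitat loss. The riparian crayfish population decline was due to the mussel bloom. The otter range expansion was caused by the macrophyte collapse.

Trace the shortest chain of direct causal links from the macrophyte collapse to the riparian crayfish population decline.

the macrophyte collapse → the otter range expansion
the otter range expansion → the mussel recruitment failure
the mussel recruitment failure → the mussel bloom
the mussel bloom → the riparian crayfish population decline
Length: 4 steps.

the macrophyte collapse → the otter range expansion → the mussel recruitment failure → the mussel bloom → the riparian crayfish population decline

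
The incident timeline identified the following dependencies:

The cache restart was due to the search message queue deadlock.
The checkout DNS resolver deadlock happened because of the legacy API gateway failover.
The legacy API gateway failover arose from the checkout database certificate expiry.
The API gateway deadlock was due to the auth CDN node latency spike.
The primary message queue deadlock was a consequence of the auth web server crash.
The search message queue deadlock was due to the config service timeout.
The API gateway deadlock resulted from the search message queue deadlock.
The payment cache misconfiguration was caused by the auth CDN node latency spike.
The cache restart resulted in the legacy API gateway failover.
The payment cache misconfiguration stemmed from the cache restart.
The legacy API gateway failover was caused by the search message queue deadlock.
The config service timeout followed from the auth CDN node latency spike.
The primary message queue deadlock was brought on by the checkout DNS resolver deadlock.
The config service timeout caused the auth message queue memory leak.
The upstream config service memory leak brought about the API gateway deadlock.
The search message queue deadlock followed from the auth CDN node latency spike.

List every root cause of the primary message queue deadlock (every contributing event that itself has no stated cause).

Tracing upstream from the primary message queue deadlock: the primary message queue deadlock ← the checkout DNS resolver deadlock ← the legacy API gateway failover ← the search message queue deadlock ← the auth CDN node latency spike.
A separate upstream branch: the primary message queue deadlock ← the checkout DNS resolver deadlock ← the legacy API gateway failover ← the checkout database certificate expiry.
A separate upstream branch: the primary message queue deadlock ← the auth web server crash.
Each of those chain origins has no stated cause.

the auth CDN node latency spike, the auth web server crash, the checkout database certificate expiry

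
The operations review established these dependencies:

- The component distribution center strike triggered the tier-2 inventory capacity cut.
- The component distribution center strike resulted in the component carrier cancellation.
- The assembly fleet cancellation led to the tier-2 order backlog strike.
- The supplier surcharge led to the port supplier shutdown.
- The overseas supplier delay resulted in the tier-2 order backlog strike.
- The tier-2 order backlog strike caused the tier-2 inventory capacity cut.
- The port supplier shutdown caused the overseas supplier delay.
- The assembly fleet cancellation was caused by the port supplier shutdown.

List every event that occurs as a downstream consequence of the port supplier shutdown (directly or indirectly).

the assembly fleet cancellation, the overseas supplier delay, the tier-2 inventory capacity cut, the tier-2 order backlog strike

Direct effects: the overseas supplier delay, the assembly fleet cancellation.
2 steps out: the tier-2 order backlog strike.
3 steps out: the tier-2 inventory capacity cut.
Not reachable from it: the component distribution center strike, the component carrier cancellation, the supplier surcharge.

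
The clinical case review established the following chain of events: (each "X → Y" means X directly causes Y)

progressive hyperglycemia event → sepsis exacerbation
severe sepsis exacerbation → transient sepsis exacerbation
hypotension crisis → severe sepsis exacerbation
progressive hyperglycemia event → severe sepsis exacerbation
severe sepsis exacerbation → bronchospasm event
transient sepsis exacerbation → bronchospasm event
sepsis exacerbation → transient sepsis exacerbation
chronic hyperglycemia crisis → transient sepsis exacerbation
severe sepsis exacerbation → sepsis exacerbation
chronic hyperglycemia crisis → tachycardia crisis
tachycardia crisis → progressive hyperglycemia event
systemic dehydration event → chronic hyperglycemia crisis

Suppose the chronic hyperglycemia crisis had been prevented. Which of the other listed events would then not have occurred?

Downstream of the chronic hyperglycemia crisis: the tachycardia crisis, the progressive hyperglycemia event, the severe sepsis exacerbation, the sepsis exacerbation, the transient sepsis exacerbation, the bronchospasm event.
Of those, still caused via another path: the severe sepsis exacerbation, the sepsis exacerbation, the transient sepsis exacerbation, the bronchospasm event.
The remainder have no surviving cause.

the progressive hyperglycemia event, the tachycardia crisis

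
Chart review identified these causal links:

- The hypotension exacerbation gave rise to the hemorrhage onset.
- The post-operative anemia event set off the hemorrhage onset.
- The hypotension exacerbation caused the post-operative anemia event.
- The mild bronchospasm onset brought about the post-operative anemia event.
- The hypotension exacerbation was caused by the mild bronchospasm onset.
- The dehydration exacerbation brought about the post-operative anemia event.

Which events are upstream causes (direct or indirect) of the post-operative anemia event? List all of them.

the dehydration exacerbation, the hypotension exacerbation, the mild bronchospasm onset

Immediate causes of the post-operative anemia event: the dehydration exacerbation, the mild bronchospasm onset, the hypotension exacerbation.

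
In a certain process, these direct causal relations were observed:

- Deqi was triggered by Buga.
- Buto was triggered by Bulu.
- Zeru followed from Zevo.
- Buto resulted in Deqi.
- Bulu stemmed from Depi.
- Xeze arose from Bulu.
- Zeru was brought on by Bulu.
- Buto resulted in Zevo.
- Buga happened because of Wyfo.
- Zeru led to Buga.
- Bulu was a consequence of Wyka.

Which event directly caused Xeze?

Upstream contributors include Wyka, Depi, but only Bulu feeds directly into Xeze.

Bulu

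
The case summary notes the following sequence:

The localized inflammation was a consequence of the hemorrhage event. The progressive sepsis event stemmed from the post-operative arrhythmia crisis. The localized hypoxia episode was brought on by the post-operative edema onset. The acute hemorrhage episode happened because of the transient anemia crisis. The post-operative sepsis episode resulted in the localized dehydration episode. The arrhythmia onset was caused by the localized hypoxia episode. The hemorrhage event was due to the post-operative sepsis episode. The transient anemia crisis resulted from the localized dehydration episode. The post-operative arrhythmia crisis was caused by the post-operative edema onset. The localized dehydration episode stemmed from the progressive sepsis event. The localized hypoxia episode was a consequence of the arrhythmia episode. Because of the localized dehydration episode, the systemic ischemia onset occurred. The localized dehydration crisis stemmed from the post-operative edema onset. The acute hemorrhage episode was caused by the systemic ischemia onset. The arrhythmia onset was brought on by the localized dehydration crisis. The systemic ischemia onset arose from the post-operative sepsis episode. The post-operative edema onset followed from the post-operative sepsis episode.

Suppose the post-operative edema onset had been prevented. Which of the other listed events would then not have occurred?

Downstream of the post-operative edema onset: the post-operative arrhythmia crisis, the progressive sepsis event, the localized dehydration episode, the systemic ischemia onset, the localized hypoxia episode, the localized dehydration crisis, the transient anemia crisis, the arrhythmia onset, the acute hemorrhage episode.
Of those, still caused via another path: the localized dehydration episode, the systemic ischemia onset, the localized hypoxia episode, the transient anemia crisis, the arrhythmia onset, the acute hemorrhage episode.
The remainder have no surviving cause.

the localized dehydration crisis, the post-operative arrhythmia crisis, the progressive sepsis event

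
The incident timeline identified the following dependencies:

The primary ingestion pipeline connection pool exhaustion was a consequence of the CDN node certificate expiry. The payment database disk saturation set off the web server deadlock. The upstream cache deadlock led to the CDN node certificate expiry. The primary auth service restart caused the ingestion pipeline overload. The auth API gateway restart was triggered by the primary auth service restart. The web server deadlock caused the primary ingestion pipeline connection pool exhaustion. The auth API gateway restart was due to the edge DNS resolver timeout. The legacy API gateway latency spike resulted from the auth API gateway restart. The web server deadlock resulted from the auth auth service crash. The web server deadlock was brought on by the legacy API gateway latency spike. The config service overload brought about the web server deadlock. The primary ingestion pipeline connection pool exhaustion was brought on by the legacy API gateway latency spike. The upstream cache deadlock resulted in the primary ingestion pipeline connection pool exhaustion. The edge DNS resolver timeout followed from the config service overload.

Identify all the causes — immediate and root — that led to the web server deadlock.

the auth API gateway restart, the auth auth service crash, the config service overload, the edge DNS resolver timeout, the legacy API gateway latency spike, the payment database disk saturation, the primary auth service restart

Immediate causes of the web server deadlock: the payment database disk saturation, the config service overload, the auth auth service crash, the legacy API gateway latency spike.
Further upstream: the edge DNS resolver timeout, the primary auth service restart, the auth API gateway restart.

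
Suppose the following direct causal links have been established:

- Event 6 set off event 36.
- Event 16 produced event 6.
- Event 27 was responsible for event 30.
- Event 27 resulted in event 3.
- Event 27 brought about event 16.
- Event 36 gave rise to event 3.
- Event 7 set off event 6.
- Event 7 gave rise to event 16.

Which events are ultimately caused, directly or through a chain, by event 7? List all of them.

Direct effects: event 16, event 6.
2 steps out: event 36.
3 steps out: event 3.
Not reachable from it: event 27, event 30.

event 16, event 3, event 36, event 6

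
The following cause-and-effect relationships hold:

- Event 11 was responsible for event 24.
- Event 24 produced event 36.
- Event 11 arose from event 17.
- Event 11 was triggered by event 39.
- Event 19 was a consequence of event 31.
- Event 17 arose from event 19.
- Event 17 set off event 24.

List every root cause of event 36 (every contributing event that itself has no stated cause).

event 31, event 39

Tracing upstream from event 36: event 36 ← event 24 ← event 17 ← event 19 ← event 31.
A separate upstream branch: event 36 ← event 24 ← event 11 ← event 39.
Each of those chain origins has no stated cause.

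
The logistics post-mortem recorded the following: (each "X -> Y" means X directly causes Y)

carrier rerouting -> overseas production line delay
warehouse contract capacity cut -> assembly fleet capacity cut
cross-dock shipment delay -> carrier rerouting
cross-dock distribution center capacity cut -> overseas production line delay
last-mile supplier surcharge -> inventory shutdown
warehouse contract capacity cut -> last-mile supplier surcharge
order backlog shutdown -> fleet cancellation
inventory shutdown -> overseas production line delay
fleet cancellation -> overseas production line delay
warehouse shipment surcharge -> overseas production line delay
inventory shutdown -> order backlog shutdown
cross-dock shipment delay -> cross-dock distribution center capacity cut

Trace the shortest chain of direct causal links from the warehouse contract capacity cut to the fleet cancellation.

the warehouse contract capacity cut → the last-mile supplier surcharge
the last-mile supplier surcharge → the inventory shutdown
the inventory shutdown → the order backlog shutdown
the order backlog shutdown → the fleet cancellation
Length: 4 steps.

the warehouse contract capacity cut → the last-mile supplier surcharge → the inventory shutdown → the order backlog shutdown → the fleet cancellation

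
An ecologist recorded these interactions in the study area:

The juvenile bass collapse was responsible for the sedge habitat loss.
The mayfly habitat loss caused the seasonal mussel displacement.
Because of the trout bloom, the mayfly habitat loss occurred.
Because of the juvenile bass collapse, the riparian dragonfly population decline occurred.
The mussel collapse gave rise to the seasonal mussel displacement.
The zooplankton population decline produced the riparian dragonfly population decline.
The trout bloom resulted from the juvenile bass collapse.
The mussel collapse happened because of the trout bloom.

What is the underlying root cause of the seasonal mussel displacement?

the juvenile bass collapse

Tracing upstream from the seasonal mussel displacement: the seasonal mussel displacement ← the mayfly habitat loss ← the trout bloom ← the juvenile bass collapse.
The juvenile bass collapse has no stated cause, so it is the root.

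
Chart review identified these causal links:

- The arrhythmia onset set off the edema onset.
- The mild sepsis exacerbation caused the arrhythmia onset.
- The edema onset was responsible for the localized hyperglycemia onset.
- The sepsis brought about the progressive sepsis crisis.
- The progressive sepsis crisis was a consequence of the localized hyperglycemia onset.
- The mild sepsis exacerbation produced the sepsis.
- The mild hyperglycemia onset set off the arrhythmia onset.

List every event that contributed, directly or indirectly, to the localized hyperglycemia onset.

Immediate cause of the localized hyperglycemia onset: the edema onset.
Further upstream: the mild sepsis exacerbation, the arrhythmia onset, the mild hyperglycemia onset.

the arrhythmia onset, the edema onset, the mild hyperglycemia onset, the mild sepsis exacerbation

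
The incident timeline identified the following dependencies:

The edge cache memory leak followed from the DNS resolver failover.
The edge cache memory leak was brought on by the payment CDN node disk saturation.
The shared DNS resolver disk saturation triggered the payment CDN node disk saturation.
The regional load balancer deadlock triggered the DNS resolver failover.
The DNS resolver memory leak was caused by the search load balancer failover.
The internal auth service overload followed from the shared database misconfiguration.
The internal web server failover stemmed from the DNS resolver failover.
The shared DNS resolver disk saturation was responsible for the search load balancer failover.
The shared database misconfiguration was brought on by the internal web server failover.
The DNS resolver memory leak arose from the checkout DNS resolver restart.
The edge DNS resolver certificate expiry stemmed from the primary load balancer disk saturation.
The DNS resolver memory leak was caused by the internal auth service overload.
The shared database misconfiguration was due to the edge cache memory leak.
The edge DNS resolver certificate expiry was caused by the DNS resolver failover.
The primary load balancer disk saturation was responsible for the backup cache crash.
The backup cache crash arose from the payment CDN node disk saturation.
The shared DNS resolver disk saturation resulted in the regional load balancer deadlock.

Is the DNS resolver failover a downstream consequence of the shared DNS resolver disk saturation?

Yes

There is a causal chain: the shared DNS resolver disk saturation → the regional load balancer deadlock → the DNS resolver failover.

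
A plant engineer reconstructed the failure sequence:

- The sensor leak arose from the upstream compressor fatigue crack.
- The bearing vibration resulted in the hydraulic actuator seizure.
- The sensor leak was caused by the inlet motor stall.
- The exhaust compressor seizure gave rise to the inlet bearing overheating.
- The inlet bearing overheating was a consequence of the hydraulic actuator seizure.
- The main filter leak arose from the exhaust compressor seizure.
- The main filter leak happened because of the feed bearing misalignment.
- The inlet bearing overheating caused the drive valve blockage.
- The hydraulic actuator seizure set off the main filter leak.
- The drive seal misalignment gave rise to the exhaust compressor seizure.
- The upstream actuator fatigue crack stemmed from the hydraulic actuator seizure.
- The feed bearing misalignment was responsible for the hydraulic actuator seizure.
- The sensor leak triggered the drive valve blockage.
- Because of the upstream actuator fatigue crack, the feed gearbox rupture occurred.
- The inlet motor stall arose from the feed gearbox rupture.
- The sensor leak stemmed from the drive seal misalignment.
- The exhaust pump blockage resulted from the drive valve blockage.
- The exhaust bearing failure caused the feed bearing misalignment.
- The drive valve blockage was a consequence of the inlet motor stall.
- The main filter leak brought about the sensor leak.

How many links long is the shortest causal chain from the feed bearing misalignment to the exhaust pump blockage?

4

Shortest chain: the feed bearing misalignment → the hydraulic actuator seizure → the inlet bearing overheating → the drive valve blockage → the exhaust pump blockage.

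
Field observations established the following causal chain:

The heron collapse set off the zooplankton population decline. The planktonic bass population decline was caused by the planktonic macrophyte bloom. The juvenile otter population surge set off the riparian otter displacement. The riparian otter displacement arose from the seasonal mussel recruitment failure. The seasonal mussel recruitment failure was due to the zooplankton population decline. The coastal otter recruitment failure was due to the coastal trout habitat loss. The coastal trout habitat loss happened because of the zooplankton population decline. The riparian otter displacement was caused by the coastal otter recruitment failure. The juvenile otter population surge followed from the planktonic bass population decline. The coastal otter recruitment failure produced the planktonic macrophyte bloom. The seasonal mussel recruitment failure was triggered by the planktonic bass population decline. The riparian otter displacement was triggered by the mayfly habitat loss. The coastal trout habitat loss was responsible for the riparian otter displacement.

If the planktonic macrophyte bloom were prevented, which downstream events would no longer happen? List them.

Downstream of the planktonic macrophyte bloom: the planktonic bass population decline, the seasonal mussel recruitment failure, the juvenile otter population surge, the riparian otter displacement.
Of those, still caused via another path: the seasonal mussel recruitment failure, the riparian otter displacement.
The remainder have no surviving cause.

the juvenile otter population surge, the planktonic bass population decline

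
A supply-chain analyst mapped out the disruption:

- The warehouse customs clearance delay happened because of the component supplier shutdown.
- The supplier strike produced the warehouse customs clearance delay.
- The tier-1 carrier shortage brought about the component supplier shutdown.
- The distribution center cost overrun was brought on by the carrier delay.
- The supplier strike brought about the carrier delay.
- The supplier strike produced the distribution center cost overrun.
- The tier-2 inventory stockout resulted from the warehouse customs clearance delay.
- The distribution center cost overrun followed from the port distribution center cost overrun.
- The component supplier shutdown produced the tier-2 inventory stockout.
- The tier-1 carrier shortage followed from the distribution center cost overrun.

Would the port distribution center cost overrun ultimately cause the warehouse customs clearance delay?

There is a causal chain: the port distribution center cost overrun → the distribution center cost overrun → the tier-1 carrier shortage → the component supplier shutdown → the warehouse customs clearance delay.

Yes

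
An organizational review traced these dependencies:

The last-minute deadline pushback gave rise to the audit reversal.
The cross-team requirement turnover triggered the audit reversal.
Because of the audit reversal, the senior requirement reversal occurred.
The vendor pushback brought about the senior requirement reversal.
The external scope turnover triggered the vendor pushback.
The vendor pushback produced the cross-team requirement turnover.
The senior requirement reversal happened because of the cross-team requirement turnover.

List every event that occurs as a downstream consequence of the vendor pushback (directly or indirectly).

Direct effects: the cross-team requirement turnover, the senior requirement reversal.
2 steps out: the audit reversal.
Not reachable from it: the external scope turnover, the last-minute deadline pushback.

the audit reversal, the cross-team requirement turnover, the senior requirement reversal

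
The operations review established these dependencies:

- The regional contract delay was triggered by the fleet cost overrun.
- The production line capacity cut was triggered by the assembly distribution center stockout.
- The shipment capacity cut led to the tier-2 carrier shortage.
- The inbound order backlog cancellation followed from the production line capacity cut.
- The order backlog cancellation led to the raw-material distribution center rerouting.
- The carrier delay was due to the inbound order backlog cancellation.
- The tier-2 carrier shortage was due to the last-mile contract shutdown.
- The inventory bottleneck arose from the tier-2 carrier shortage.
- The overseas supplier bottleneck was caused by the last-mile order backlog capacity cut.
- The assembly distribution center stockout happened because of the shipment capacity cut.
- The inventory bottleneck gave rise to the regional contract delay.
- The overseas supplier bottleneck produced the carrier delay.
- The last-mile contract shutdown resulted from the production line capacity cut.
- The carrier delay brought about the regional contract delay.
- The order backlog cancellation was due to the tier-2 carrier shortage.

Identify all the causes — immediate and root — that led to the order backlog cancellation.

Immediate cause of the order backlog cancellation: the tier-2 carrier shortage.
Further upstream: the shipment capacity cut, the assembly distribution center stockout, the production line capacity cut, the last-mile contract shutdown.

the assembly distribution center stockout, the last-mile contract shutdown, the production line capacity cut, the shipment capacity cut, the tier-2 carrier shortage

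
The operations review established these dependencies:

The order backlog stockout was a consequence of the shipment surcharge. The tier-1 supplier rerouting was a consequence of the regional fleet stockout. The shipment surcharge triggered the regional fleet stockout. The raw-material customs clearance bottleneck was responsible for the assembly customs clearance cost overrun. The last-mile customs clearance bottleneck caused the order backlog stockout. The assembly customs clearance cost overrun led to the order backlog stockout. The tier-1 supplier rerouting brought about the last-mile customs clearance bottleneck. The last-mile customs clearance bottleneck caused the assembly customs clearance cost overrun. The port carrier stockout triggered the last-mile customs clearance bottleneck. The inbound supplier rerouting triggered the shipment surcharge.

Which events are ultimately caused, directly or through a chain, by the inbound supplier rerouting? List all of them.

the assembly customs clearance cost overrun, the last-mile customs clearance bottleneck, the order backlog stockout, the regional fleet stockout, the shipment surcharge, the tier-1 supplier rerouting

Direct effects: the shipment surcharge.
2 steps out: the regional fleet stockout, the order backlog stockout.
3 steps out: the tier-1 supplier rerouting.
4 steps out: the last-mile customs clearance bottleneck.
5 steps out: the assembly customs clearance cost overrun.
Not reachable from it: the port carrier stockout, the raw-material customs clearance bottleneck.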